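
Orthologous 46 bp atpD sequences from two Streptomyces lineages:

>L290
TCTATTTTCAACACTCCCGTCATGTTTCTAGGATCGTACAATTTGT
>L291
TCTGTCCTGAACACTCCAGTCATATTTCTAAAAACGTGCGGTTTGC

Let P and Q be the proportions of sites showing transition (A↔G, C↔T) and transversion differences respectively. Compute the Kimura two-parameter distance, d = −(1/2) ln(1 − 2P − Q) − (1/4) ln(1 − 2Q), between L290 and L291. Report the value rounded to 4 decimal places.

Differing sites — 4:A/G (Ti); 6:T/C (Ti); 7:T/C (Ti); 9:C/G (Tv); 18:C/A (Tv); 24:G/A (Ti); 31:G/A (Ti); 32:G/A (Ti); 34:T/A (Tv); 38:A/G (Ti); 40:A/G (Ti); 41:A/G (Ti); 46:T/C (Ti).
Of the 13 differences, 10 transitions and 3 transversions over 46 sites: P = 10/46 = 0.217391, Q = 3/46 = 0.065217.
d = −0.5·ln(0.500001) − 0.25·ln(0.869566) = −0.5·(-0.693145) − 0.25·(-0.139761) = 0.3815.

0.3815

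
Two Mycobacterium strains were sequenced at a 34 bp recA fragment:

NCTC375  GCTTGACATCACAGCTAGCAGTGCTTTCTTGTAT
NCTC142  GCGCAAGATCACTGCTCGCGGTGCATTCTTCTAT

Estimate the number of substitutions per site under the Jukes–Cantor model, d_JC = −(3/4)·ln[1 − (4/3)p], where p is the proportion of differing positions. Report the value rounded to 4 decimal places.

Mismatches occur at site 3 (T→G), site 4 (T→C), site 5 (G→A), site 7 (C→G), site 13 (A→T), site 17 (A→C), site 20 (A→G), site 25 (T→A), site 31 (G→C).
p = 9/34 = 0.264706.
d = −0.75 · ln(1 − (4/3)·0.264706) = −0.75 · ln(0.647059) = −0.75 · (-0.435318) = 0.3265.

0.3265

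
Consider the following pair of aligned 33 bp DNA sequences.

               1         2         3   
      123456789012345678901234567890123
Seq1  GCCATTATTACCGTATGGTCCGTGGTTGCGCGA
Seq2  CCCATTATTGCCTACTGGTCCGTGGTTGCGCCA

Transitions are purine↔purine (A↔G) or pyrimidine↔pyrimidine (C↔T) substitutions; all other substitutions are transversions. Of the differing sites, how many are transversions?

5

Differing sites — 1:G/C (Tv); 10:A/G (Ti); 13:G/T (Tv); 14:T/A (Tv); 15:A/C (Tv); 32:G/C (Tv).
Of the 6 differences, 1 transition and 5 transversions, so the answer is 5.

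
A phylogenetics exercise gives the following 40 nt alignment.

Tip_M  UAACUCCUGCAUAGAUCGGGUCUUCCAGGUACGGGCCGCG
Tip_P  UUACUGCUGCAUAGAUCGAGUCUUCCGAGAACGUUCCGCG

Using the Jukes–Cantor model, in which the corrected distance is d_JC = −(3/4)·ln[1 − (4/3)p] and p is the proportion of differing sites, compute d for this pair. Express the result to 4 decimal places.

The sequences differ at positions 2 (A/U), 6 (C/G), 19 (G/A), 27 (A/G), 28 (G/A), 30 (U/A), 34 (G/U), 35 (G/U).
p = 8/40 = 0.200000.
d = −0.75 · ln(1 − (4/3)·0.200000) = −0.75 · ln(0.733333) = −0.75 · (-0.310155) = 0.2326.

0.2326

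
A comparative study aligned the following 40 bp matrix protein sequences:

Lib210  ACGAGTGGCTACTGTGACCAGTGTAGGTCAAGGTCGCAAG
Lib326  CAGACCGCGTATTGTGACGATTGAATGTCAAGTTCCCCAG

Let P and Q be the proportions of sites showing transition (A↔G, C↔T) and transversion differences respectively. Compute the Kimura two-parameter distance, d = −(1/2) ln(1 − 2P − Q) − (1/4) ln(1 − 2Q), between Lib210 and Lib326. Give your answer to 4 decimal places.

Differing sites — 1:A/C (Tv); 2:C/A (Tv); 5:G/C (Tv); 6:T/C (Ti); 8:G/C (Tv); 9:C/G (Tv); 12:C/T (Ti); 19:C/G (Tv); 21:G/T (Tv); 24:T/A (Tv); 26:G/T (Tv); 33:G/T (Tv); 36:G/C (Tv); 38:A/C (Tv).
Of the 14 differences, 2 transitions and 12 transversions over 40 sites: P = 2/40 = 0.050000, Q = 12/40 = 0.300000.
d = −0.5·ln(0.600000) − 0.25·ln(0.400000) = −0.5·(-0.510826) − 0.25·(-0.916291) = 0.4845.

0.4845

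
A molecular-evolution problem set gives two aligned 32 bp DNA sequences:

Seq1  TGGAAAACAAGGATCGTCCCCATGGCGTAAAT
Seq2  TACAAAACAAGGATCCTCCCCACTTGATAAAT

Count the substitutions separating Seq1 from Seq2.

8

Mismatches occur at site 2 (G↔A), site 3 (G↔C), site 16 (G↔C), site 23 (T↔C), site 24 (G↔T), site 25 (G↔T), site 26 (C↔G), site 27 (G↔A).
That gives 8 mismatches out of 32 aligned sites, so the Hamming distance is 8.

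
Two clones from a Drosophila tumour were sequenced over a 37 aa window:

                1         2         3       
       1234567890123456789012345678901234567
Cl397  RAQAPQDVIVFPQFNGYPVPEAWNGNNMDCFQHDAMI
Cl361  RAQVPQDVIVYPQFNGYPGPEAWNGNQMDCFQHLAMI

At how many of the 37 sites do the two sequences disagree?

Differing sites — 4:A/V; 11:F/Y; 19:V/G; 27:N/Q; 34:D/L.
That gives 5 mismatches out of 37 aligned sites, so the Hamming distance is 5.

5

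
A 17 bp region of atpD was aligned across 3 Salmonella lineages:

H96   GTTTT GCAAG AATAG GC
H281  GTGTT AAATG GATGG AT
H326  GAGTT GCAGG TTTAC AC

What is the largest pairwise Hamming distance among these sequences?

9

Pairwise Hamming distances:
  H96 vs H281: 8
  H96 vs H326: 7
  H281 vs H326: 9
The largest is 9, between H281 and H326.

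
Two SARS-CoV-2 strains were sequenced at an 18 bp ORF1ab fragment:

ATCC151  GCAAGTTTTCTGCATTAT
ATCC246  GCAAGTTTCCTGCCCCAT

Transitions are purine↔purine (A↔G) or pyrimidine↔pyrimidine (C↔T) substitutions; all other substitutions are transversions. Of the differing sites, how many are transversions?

1

Differing sites — 9:T/C (Ti); 14:A/C (Tv); 15:T/C (Ti); 16:T/C (Ti).
Of the 4 differences, 3 transitions and 1 transversion, so the answer is 1.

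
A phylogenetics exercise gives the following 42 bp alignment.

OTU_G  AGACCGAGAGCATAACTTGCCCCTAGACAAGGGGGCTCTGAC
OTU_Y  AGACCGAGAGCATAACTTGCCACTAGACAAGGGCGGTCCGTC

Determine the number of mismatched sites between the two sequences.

Differing sites — 22:C/A; 34:G/C; 36:C/G; 39:T/C; 41:A/T.
That gives 5 mismatches out of 42 aligned sites, so the Hamming distance is 5.

5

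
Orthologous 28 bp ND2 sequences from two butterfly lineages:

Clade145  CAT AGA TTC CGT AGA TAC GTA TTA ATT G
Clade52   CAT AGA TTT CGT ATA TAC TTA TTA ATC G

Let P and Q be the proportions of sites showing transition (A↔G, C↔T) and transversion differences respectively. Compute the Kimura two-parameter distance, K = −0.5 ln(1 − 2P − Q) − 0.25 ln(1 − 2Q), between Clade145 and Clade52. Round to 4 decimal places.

0.1591

The sequences differ at positions 9 (C/T, transition), 14 (G/T, transversion), 19 (G/T, transversion), 27 (T/C, transition).
Of the 4 differences, 2 transitions and 2 transversions over 28 sites: P = 2/28 = 0.071429, Q = 2/28 = 0.071429.
d = −0.5·ln(0.785713) − 0.25·ln(0.857142) = −0.5·(-0.241164) − 0.25·(-0.154152) = 0.1591.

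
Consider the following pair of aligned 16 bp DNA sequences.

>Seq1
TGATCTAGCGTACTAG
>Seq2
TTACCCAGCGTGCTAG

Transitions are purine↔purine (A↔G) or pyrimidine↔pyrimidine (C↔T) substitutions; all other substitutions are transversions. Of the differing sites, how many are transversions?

1

Differing sites — 2:G/T (Tv); 4:T/C (Ti); 6:T/C (Ti); 12:A/G (Ti).
Of the 4 differences, 3 transitions and 1 transversion, so the answer is 1.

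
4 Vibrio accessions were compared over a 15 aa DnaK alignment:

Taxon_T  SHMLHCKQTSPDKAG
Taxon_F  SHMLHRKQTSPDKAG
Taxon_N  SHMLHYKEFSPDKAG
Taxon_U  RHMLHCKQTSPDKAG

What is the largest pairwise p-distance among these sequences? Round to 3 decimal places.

0.267

Pairwise Hamming distances:
  Taxon_T vs Taxon_F: 1
  Taxon_T vs Taxon_N: 3
  Taxon_T vs Taxon_U: 1
  Taxon_F vs Taxon_N: 3
  Taxon_F vs Taxon_U: 2
  Taxon_N vs Taxon_U: 4
The largest is 4 mismatches, between Taxon_N and Taxon_U; p = 4/15 = 0.267.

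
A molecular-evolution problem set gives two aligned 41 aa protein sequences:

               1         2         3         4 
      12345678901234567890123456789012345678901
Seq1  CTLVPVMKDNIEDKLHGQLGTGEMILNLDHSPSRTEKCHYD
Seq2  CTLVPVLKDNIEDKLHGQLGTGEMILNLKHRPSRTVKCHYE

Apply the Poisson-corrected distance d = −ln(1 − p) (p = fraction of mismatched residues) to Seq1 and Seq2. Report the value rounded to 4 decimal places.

Mismatches occur at site 7 (M↔L), site 29 (D↔K), site 31 (S↔R), site 36 (E↔V), site 41 (D↔E).
p = 5/41 = 0.121951.
d = −ln(1 − 0.121951) = −ln(0.878049) = 0.1301.

0.1301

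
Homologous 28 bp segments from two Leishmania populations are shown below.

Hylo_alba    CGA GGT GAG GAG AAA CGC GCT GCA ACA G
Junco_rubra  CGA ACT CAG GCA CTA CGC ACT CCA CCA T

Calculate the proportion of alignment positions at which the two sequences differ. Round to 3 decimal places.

0.393

The sequences differ at positions 4 (G/A), 5 (G/C), 7 (G/C), 11 (A/C), 12 (G/A), 13 (A/C), 14 (A/T), 19 (G/A), 22 (G/C), 25 (A/C), 28 (G/T).
There are 11 differences over 28 sites, so p = 11/28 = 0.393.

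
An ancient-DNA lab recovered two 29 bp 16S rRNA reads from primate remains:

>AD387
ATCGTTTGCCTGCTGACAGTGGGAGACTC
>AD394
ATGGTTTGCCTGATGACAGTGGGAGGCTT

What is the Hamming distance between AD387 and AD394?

Mismatches occur at site 3 (C/G), site 13 (C/A), site 26 (A/G), site 29 (C/T).
That gives 4 mismatches out of 29 aligned sites, so the Hamming distance is 4.

4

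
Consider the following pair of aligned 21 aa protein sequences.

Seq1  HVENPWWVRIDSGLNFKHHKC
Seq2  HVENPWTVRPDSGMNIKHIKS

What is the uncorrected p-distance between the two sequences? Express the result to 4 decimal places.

0.2857

Differing sites — 7:W/T; 10:I/P; 14:L/M; 16:F/I; 19:H/I; 21:C/S.
There are 6 differences over 21 sites, so p = 6/21 = 0.2857.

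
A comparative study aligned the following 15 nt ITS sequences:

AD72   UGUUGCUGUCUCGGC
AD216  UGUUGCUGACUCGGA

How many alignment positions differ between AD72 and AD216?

Differing sites — 9:U/A; 15:C/A.
That gives 2 mismatches out of 15 aligned sites, so the Hamming distance is 2.

2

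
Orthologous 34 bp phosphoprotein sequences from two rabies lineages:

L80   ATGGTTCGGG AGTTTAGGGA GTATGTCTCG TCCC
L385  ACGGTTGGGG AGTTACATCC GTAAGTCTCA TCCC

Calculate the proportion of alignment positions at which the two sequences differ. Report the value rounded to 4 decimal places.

Mismatches occur at site 2 (T↔C), site 7 (C↔G), site 15 (T↔A), site 16 (A↔C), site 17 (G↔A), site 18 (G↔T), site 19 (G↔C), site 20 (A↔C), site 24 (T↔A), site 30 (G↔A).
There are 10 differences over 34 sites, so p = 10/34 = 0.2941.

0.2941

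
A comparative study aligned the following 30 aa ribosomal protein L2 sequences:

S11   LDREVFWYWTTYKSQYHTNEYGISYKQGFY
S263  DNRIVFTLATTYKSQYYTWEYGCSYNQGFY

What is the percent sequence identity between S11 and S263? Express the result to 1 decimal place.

Differing sites — 1:L/D; 2:D/N; 4:E/I; 7:W/T; 8:Y/L; 9:W/A; 17:H/Y; 19:N/W; 23:I/C; 26:K/N.
20 of the 30 sites match, so the percent identity is 20/30 × 100 = 66.7%.

66.7%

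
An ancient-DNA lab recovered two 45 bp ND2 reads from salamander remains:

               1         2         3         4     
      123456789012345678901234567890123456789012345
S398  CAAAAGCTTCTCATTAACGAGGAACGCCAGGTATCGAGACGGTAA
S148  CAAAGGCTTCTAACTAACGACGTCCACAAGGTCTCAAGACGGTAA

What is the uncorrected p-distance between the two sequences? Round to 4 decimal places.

0.2222

Differing sites — 5:A/G; 12:C/A; 14:T/C; 21:G/C; 23:A/T; 24:A/C; 26:G/A; 28:C/A; 33:A/C; 36:G/A.
There are 10 differences over 45 sites, so p = 10/45 = 0.2222.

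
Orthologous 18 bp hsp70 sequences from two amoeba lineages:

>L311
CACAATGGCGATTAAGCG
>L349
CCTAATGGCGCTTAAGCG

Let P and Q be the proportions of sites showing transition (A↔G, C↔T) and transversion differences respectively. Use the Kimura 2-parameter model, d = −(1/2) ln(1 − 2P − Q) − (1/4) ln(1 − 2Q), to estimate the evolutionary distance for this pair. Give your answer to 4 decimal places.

The sequences differ at positions 2 (A/C, transversion), 3 (C/T, transition), 11 (A/C, transversion).
Of the 3 differences, 1 transition and 2 transversions over 18 sites: P = 1/18 = 0.055556, Q = 2/18 = 0.111111.
d = −0.5·ln(0.777777) − 0.25·ln(0.777778) = −0.5·(-0.251315) − 0.25·(-0.251314) = 0.1885.

0.1885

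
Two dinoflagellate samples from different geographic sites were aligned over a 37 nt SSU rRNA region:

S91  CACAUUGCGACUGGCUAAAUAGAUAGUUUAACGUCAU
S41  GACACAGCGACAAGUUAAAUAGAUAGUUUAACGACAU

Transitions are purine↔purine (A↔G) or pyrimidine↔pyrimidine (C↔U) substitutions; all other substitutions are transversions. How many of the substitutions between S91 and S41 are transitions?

3

Mismatches occur at site 1 (C/G, transversion), site 5 (U/C, transition), site 6 (U/A, transversion), site 12 (U/A, transversion), site 13 (G/A, transition), site 15 (C/U, transition), site 34 (U/A, transversion).
Of the 7 differences, 3 transitions and 4 transversions, so the answer is 3.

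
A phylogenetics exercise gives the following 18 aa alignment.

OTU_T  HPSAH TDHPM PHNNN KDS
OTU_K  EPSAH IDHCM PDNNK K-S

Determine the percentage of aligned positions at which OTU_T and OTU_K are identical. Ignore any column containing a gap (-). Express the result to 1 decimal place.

Excluding the 1 gap column leaves 17 comparable sites.
Differing sites — 1:H/E; 6:T/I; 9:P/C; 12:H/D; 15:N/K.
12 of the 17 comparable sites match, so the percent identity is 12/17 × 100 = 70.6%.

70.6%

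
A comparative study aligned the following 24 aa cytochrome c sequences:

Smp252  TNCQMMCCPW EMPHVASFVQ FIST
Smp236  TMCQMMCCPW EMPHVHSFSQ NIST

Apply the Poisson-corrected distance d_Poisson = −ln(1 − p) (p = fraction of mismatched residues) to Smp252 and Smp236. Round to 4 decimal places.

Mismatches occur at site 2 (N/M), site 16 (A/H), site 19 (V/S), site 21 (F/N).
p = 4/24 = 0.166667.
d = −ln(1 − 0.166667) = −ln(0.833333) = 0.1823.

0.1823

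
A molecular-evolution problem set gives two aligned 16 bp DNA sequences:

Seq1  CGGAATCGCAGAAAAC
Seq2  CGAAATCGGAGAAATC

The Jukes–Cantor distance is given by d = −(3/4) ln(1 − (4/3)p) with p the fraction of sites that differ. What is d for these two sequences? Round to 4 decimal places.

Mismatches occur at site 3 (G/A), site 9 (C/G), site 15 (A/T).
p = 3/16 = 0.187500.
d = −0.75 · ln(1 − (4/3)·0.187500) = −0.75 · ln(0.750000) = −0.75 · (-0.287682) = 0.2158.

0.2158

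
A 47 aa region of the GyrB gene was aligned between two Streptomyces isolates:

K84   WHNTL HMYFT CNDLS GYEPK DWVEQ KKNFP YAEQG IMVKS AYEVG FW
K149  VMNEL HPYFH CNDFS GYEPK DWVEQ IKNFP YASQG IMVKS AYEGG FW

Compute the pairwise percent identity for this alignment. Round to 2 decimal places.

80.85%

Differing sites — 1:W/V; 2:H/M; 4:T/E; 7:M/P; 10:T/H; 14:L/F; 26:K/I; 33:E/S; 44:V/G.
38 of the 47 sites match, so the percent identity is 38/47 × 100 = 80.85%.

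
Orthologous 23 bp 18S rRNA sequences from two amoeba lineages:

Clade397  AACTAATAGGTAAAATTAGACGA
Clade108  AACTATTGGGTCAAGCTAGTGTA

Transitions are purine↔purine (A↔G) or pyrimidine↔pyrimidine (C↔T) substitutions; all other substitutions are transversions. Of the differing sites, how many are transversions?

The sequences differ at positions 6 (A/T, transversion), 8 (A/G, transition), 12 (A/C, transversion), 15 (A/G, transition), 16 (T/C, transition), 20 (A/T, transversion), 21 (C/G, transversion), 22 (G/T, transversion).
Of the 8 differences, 3 transitions and 5 transversions, so the answer is 5.

5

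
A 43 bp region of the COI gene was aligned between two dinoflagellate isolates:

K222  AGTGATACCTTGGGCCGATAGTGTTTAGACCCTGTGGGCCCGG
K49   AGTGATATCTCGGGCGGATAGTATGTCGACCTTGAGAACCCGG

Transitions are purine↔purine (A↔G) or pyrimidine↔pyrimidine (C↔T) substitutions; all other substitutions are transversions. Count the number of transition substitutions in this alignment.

6

Mismatches occur at site 8 (C→T, transition), site 11 (T→C, transition), site 16 (C→G, transversion), site 23 (G→A, transition), site 25 (T→G, transversion), site 27 (A→C, transversion), site 32 (C→T, transition), site 35 (T→A, transversion), site 37 (G→A, transition), site 38 (G→A, transition).
Of the 10 differences, 6 transitions and 4 transversions, so the answer is 6.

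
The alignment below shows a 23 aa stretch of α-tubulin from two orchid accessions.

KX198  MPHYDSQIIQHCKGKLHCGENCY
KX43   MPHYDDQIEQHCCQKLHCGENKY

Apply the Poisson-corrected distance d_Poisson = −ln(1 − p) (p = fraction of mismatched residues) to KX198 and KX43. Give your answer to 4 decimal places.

0.2451

Differing sites — 6:S/D; 9:I/E; 13:K/C; 14:G/Q; 22:C/K.
p = 5/23 = 0.217391.
d = −ln(1 − 0.217391) = −ln(0.782609) = 0.2451.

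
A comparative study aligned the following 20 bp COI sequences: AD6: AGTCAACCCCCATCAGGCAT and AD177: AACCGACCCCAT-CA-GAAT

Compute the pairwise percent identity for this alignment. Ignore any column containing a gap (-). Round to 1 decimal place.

Excluding the 2 gap columns leaves 18 comparable sites.
Mismatches occur at site 2 (G/A), site 3 (T/C), site 5 (A/G), site 11 (C/A), site 12 (A/T), site 18 (C/A).
12 of the 18 comparable sites match, so the percent identity is 12/18 × 100 = 66.7%.

66.7%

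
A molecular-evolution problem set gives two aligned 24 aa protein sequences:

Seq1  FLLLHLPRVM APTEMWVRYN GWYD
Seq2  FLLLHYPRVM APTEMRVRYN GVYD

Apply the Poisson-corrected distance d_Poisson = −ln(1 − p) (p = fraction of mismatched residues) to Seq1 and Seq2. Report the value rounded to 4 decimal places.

The sequences differ at positions 6 (L/Y), 16 (W/R), 22 (W/V).
p = 3/24 = 0.125000.
d = −ln(1 − 0.125000) = −ln(0.875000) = 0.1335.

0.1335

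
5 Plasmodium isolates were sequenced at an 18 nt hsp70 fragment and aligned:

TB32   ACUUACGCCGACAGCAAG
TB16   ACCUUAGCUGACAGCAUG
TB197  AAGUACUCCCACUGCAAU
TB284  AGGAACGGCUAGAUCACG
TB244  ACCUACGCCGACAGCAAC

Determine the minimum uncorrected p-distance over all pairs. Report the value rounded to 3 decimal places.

Pairwise Hamming distances:
  TB32 vs TB16: 5
  TB32 vs TB197: 6
  TB32 vs TB284: 8
  TB32 vs TB244: 2
  TB16 vs TB197: 10
  TB16 vs TB284: 11
  TB16 vs TB244: 5
  TB197 vs TB284: 10
  TB197 vs TB244: 6
  TB284 vs TB244: 9
The smallest is 2 mismatches, between TB32 and TB244; p = 2/18 = 0.111.

0.111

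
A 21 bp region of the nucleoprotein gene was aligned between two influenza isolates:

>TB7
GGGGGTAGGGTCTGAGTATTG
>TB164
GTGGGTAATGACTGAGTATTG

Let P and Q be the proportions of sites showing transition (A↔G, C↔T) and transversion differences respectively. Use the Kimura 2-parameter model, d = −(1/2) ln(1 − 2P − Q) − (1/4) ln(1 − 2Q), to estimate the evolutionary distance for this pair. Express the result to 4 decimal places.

0.2201

Mismatches occur at site 2 (G→T, transversion), site 8 (G→A, transition), site 9 (G→T, transversion), site 11 (T→A, transversion).
Of the 4 differences, 1 transition and 3 transversions over 21 sites: P = 1/21 = 0.047619, Q = 3/21 = 0.142857.
d = −0.5·ln(0.761905) − 0.25·ln(0.714286) = −0.5·(-0.271933) − 0.25·(-0.336472) = 0.2201.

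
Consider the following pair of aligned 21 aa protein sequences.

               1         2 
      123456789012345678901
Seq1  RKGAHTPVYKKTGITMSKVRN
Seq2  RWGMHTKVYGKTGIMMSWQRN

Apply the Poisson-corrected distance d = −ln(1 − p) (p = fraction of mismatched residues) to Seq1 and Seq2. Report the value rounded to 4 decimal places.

0.4055

Differing sites — 2:K/W; 4:A/M; 7:P/K; 10:K/G; 15:T/M; 18:K/W; 19:V/Q.
p = 7/21 = 0.333333.
d = −ln(1 − 0.333333) = −ln(0.666667) = 0.4055.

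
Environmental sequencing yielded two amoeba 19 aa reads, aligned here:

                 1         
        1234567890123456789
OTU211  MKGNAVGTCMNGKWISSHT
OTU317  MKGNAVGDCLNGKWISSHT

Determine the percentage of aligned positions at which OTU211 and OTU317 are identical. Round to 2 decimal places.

89.47%

The sequences differ at positions 8 (T/D), 10 (M/L).
17 of the 19 sites match, so the percent identity is 17/19 × 100 = 89.47%.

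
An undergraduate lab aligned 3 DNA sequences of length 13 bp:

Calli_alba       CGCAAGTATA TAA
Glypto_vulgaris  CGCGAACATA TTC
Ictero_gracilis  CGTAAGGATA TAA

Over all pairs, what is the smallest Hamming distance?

Pairwise Hamming distances:
  Calli_alba vs Glypto_vulgaris: 5
  Calli_alba vs Ictero_gracilis: 2
  Glypto_vulgaris vs Ictero_gracilis: 6
The smallest is 2, between Calli_alba and Ictero_gracilis.

2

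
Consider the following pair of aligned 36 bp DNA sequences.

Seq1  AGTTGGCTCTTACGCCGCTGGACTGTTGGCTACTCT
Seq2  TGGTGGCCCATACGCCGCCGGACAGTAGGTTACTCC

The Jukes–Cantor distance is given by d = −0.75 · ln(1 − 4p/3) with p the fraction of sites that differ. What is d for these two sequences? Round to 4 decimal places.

Differing sites — 1:A/T; 3:T/G; 8:T/C; 10:T/A; 19:T/C; 24:T/A; 27:T/A; 30:C/T; 36:T/C.
p = 9/36 = 0.250000.
d = −0.75 · ln(1 − (4/3)·0.250000) = −0.75 · ln(0.666667) = −0.75 · (-0.405465) = 0.3041.

0.3041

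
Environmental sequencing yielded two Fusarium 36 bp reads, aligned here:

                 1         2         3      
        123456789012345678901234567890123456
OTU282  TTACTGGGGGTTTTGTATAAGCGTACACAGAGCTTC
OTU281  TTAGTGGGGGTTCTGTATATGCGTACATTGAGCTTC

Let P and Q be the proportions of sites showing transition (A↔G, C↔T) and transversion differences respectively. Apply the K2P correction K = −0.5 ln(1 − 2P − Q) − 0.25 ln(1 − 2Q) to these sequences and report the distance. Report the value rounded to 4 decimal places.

Mismatches occur at site 4 (C↔G, transversion), site 13 (T↔C, transition), site 20 (A↔T, transversion), site 28 (C↔T, transition), site 29 (A↔T, transversion).
Of the 5 differences, 2 transitions and 3 transversions over 36 sites: P = 2/36 = 0.055556, Q = 3/36 = 0.083333.
d = −0.5·ln(0.805555) − 0.25·ln(0.833334) = −0.5·(-0.216224) − 0.25·(-0.182321) = 0.1537.

0.1537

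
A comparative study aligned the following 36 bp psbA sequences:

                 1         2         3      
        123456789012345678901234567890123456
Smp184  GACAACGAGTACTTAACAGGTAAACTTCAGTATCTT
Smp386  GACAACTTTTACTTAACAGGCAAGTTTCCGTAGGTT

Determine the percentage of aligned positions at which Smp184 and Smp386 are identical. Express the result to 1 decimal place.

75.0%

Mismatches occur at site 7 (G/T), site 8 (A/T), site 9 (G/T), site 21 (T/C), site 24 (A/G), site 25 (C/T), site 29 (A/C), site 33 (T/G), site 34 (C/G).
27 of the 36 sites match, so the percent identity is 27/36 × 100 = 75.0%.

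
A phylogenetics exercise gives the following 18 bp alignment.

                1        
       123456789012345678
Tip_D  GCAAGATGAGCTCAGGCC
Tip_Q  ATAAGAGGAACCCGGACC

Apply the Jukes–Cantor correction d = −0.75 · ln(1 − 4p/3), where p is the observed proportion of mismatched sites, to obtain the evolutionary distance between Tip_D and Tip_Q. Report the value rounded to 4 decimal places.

0.5482

Mismatches occur at site 1 (G↔A), site 2 (C↔T), site 7 (T↔G), site 10 (G↔A), site 12 (T↔C), site 14 (A↔G), site 16 (G↔A).
p = 7/18 = 0.388889.
d = −0.75 · ln(1 − (4/3)·0.388889) = −0.75 · ln(0.481481) = −0.75 · (-0.730889) = 0.5482.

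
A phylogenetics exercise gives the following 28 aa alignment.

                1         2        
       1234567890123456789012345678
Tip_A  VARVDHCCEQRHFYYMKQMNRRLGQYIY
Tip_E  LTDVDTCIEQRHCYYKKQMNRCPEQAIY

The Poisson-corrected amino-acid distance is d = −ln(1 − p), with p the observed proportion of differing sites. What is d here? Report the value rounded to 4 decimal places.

Mismatches occur at site 1 (V→L), site 2 (A→T), site 3 (R→D), site 6 (H→T), site 8 (C→I), site 13 (F→C), site 16 (M→K), site 22 (R→C), site 23 (L→P), site 24 (G→E), site 26 (Y→A).
p = 11/28 = 0.392857.
d = −ln(1 − 0.392857) = −ln(0.607143) = 0.4990.

0.4990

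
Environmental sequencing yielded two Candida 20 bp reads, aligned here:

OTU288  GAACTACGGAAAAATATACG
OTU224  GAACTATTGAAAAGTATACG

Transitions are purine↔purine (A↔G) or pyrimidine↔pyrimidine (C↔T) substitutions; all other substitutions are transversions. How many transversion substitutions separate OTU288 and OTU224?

Differing sites — 7:C/T (Ti); 8:G/T (Tv); 14:A/G (Ti).
Of the 3 differences, 2 transitions and 1 transversion, so the answer is 1.

1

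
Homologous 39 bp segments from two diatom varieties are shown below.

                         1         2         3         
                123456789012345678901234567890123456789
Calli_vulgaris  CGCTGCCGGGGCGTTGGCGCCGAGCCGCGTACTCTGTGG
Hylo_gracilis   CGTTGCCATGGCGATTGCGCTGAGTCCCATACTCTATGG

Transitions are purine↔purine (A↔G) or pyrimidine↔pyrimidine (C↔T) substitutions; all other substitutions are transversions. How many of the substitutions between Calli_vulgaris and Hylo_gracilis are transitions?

Differing sites — 3:C/T (Ti); 8:G/A (Ti); 9:G/T (Tv); 14:T/A (Tv); 16:G/T (Tv); 21:C/T (Ti); 25:C/T (Ti); 27:G/C (Tv); 29:G/A (Ti); 36:G/A (Ti).
Of the 10 differences, 6 transitions and 4 transversions, so the answer is 6.

6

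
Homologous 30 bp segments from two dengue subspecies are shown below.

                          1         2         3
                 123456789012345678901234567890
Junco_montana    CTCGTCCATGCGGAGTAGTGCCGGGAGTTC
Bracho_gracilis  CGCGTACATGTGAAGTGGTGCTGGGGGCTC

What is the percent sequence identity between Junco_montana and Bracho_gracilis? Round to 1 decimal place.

73.3%

Mismatches occur at site 2 (T/G), site 6 (C/A), site 11 (C/T), site 13 (G/A), site 17 (A/G), site 22 (C/T), site 26 (A/G), site 28 (T/C).
22 of the 30 sites match, so the percent identity is 22/30 × 100 = 73.3%.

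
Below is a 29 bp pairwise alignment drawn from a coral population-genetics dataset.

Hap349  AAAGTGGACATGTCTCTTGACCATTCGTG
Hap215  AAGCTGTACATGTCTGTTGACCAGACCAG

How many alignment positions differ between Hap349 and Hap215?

Differing sites — 3:A/G; 4:G/C; 7:G/T; 16:C/G; 24:T/G; 25:T/A; 27:G/C; 28:T/A.
That gives 8 mismatches out of 29 aligned sites, so the Hamming distance is 8.

8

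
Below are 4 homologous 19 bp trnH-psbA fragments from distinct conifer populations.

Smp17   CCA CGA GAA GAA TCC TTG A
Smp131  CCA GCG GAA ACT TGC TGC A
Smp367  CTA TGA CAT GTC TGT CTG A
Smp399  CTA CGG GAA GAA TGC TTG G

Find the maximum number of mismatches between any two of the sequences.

Pairwise Hamming distances:
  Smp17 vs Smp131: 9
  Smp17 vs Smp367: 9
  Smp17 vs Smp399: 4
  Smp131 vs Smp367: 13
  Smp131 vs Smp399: 9
  Smp367 vs Smp399: 9
The largest is 13, between Smp131 and Smp367.

13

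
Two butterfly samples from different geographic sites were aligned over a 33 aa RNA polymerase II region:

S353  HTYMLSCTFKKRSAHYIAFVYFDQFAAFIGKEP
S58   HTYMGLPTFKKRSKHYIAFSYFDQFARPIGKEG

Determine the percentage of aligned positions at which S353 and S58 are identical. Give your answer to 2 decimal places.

75.76%

Mismatches occur at site 5 (L→G), site 6 (S→L), site 7 (C→P), site 14 (A→K), site 20 (V→S), site 27 (A→R), site 28 (F→P), site 33 (P→G).
25 of the 33 sites match, so the percent identity is 25/33 × 100 = 75.76%.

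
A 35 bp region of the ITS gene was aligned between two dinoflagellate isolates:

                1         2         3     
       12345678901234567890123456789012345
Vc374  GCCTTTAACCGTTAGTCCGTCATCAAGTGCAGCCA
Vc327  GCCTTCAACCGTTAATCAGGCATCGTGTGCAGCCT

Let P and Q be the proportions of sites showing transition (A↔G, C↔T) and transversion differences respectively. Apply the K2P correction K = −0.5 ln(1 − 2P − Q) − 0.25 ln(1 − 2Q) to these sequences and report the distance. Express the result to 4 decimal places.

0.2331

Differing sites — 6:T/C (Ti); 15:G/A (Ti); 18:C/A (Tv); 20:T/G (Tv); 25:A/G (Ti); 26:A/T (Tv); 35:A/T (Tv).
Of the 7 differences, 3 transitions and 4 transversions over 35 sites: P = 3/35 = 0.085714, Q = 4/35 = 0.114286.
d = −0.5·ln(0.714286) − 0.25·ln(0.771428) = −0.5·(-0.336472) − 0.25·(-0.259512) = 0.2331.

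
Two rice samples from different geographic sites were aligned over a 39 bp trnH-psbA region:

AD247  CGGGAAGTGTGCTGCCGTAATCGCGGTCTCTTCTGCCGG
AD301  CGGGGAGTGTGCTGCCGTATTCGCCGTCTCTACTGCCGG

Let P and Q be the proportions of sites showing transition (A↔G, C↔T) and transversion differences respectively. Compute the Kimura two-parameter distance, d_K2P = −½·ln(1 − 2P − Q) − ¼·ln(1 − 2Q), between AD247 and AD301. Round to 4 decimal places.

Differing sites — 5:A/G (Ti); 20:A/T (Tv); 25:G/C (Tv); 32:T/A (Tv).
Of the 4 differences, 1 transition and 3 transversions over 39 sites: P = 1/39 = 0.025641, Q = 3/39 = 0.076923.
d = −0.5·ln(0.871795) − 0.25·ln(0.846154) = −0.5·(-0.137201) − 0.25·(-0.167054) = 0.1104.

0.1104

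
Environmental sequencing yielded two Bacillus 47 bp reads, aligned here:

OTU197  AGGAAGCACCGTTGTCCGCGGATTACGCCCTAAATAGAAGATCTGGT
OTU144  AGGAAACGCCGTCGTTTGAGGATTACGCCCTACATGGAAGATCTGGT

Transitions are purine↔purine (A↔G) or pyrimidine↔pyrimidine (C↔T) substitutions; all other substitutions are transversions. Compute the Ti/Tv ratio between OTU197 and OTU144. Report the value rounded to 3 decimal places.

Differing sites — 6:G/A (Ti); 8:A/G (Ti); 13:T/C (Ti); 16:C/T (Ti); 17:C/T (Ti); 19:C/A (Tv); 33:A/C (Tv); 36:A/G (Ti).
Of the 8 differences, 6 transitions and 2 transversions, so Ti/Tv = 6/2 = 3.000.

3.000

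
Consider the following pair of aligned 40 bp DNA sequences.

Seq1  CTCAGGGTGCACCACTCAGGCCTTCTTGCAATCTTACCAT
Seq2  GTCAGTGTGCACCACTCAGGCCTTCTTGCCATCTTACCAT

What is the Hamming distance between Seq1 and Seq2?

The sequences differ at positions 1 (C/G), 6 (G/T), 30 (A/C).
That gives 3 mismatches out of 40 aligned sites, so the Hamming distance is 3.

3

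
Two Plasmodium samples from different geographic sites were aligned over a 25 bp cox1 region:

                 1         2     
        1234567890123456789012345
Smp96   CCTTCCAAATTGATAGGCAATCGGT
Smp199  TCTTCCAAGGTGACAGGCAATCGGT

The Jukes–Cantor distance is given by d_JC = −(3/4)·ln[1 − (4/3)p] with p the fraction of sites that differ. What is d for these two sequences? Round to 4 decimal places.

0.1800

Mismatches occur at site 1 (C→T), site 9 (A→G), site 10 (T→G), site 14 (T→C).
p = 4/25 = 0.160000.
d = −0.75 · ln(1 − (4/3)·0.160000) = −0.75 · ln(0.786667) = −0.75 · (-0.239950) = 0.1800.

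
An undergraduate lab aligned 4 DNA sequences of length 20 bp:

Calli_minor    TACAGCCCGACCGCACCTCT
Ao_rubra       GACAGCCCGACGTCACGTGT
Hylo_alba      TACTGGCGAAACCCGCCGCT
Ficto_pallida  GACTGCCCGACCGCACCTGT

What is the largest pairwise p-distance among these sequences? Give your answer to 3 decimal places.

Pairwise Hamming distances:
  Calli_minor vs Ao_rubra: 5
  Calli_minor vs Hylo_alba: 8
  Calli_minor vs Ficto_pallida: 3
  Ao_rubra vs Hylo_alba: 12
  Ao_rubra vs Ficto_pallida: 4
  Hylo_alba vs Ficto_pallida: 9
The largest is 12 mismatches, between Ao_rubra and Hylo_alba; p = 12/20 = 0.600.

0.600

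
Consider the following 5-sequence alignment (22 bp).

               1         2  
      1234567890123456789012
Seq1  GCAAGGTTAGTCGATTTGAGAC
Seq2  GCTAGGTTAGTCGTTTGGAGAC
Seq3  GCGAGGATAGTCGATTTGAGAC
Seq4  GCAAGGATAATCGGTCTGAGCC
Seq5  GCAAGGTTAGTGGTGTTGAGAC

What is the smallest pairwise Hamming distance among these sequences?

2

Pairwise Hamming distances:
  Seq1 vs Seq2: 3
  Seq1 vs Seq3: 2
  Seq1 vs Seq4: 5
  Seq1 vs Seq5: 3
  Seq2 vs Seq3: 4
  Seq2 vs Seq4: 7
  Seq2 vs Seq5: 4
  Seq3 vs Seq4: 5
  Seq3 vs Seq5: 5
  Seq4 vs Seq5: 7
The smallest is 2, between Seq1 and Seq3.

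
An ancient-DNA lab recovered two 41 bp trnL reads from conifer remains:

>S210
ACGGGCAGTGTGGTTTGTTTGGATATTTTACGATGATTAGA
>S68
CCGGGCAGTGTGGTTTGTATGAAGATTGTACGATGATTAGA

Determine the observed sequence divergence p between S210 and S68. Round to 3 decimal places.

0.122

The sequences differ at positions 1 (A/C), 19 (T/A), 22 (G/A), 24 (T/G), 28 (T/G).
There are 5 differences over 41 sites, so p = 5/41 = 0.122.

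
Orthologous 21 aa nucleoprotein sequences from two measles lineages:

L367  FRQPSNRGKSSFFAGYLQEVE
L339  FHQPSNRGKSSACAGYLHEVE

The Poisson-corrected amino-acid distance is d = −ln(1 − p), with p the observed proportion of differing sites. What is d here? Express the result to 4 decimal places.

0.2113

Mismatches occur at site 2 (R/H), site 12 (F/A), site 13 (F/C), site 18 (Q/H).
p = 4/21 = 0.190476.
d = −ln(1 − 0.190476) = −ln(0.809524) = 0.2113.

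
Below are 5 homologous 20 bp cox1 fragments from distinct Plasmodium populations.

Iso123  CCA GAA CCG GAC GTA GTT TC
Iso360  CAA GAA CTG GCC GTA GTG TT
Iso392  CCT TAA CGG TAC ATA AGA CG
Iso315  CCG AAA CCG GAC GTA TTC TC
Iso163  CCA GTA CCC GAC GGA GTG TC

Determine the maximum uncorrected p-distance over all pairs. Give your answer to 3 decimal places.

Pairwise Hamming distances:
  Iso123 vs Iso360: 5
  Iso123 vs Iso392: 10
  Iso123 vs Iso315: 4
  Iso123 vs Iso163: 4
  Iso360 vs Iso392: 12
  Iso360 vs Iso315: 8
  Iso360 vs Iso163: 7
  Iso392 vs Iso315: 10
  Iso392 vs Iso163: 13
  Iso315 vs Iso163: 7
The largest is 13 mismatches, between Iso392 and Iso163; p = 13/20 = 0.650.

0.650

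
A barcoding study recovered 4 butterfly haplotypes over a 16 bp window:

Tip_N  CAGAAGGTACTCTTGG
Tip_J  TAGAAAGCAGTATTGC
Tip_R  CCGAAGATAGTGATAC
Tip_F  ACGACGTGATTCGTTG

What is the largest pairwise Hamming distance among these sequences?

Pairwise Hamming distances:
  Tip_N vs Tip_J: 6
  Tip_N vs Tip_R: 7
  Tip_N vs Tip_F: 8
  Tip_J vs Tip_R: 8
  Tip_J vs Tip_F: 11
  Tip_R vs Tip_F: 9
The largest is 11, between Tip_J and Tip_F.

11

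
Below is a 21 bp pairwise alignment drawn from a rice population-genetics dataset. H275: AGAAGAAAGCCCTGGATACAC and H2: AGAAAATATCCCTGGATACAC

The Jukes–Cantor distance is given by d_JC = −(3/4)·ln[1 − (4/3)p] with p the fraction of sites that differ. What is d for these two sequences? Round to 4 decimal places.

0.1585

The sequences differ at positions 5 (G/A), 7 (A/T), 9 (G/T).
p = 3/21 = 0.142857.
d = −0.75 · ln(1 − (4/3)·0.142857) = −0.75 · ln(0.809524) = −0.75 · (-0.211309) = 0.1585.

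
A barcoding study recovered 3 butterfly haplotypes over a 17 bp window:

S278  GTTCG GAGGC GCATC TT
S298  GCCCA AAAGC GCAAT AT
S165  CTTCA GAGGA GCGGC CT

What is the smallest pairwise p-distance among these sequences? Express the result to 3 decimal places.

Pairwise Hamming distances:
  S278 vs S298: 8
  S278 vs S165: 6
  S298 vs S165: 10
The smallest is 6 mismatches, between S278 and S165; p = 6/17 = 0.353.

0.353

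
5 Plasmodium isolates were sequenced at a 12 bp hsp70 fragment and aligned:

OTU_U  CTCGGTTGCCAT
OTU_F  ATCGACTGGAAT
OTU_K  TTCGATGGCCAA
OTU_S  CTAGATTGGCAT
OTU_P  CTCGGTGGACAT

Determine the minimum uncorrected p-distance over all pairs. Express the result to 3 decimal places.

Pairwise Hamming distances:
  OTU_U vs OTU_F: 5
  OTU_U vs OTU_K: 4
  OTU_U vs OTU_S: 3
  OTU_U vs OTU_P: 2
  OTU_F vs OTU_K: 6
  OTU_F vs OTU_S: 4
  OTU_F vs OTU_P: 6
  OTU_K vs OTU_S: 5
  OTU_K vs OTU_P: 4
  OTU_S vs OTU_P: 4
The smallest is 2 mismatches, between OTU_U and OTU_P; p = 2/12 = 0.167.

0.167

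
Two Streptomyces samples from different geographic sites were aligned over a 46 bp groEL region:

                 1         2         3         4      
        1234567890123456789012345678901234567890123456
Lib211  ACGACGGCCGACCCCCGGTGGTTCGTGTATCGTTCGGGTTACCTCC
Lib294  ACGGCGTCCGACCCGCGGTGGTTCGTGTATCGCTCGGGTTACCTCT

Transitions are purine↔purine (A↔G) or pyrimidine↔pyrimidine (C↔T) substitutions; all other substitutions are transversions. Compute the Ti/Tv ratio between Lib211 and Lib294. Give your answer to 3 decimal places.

The sequences differ at positions 4 (A/G, transition), 7 (G/T, transversion), 15 (C/G, transversion), 33 (T/C, transition), 46 (C/T, transition).
Of the 5 differences, 3 transitions and 2 transversions, so Ti/Tv = 3/2 = 1.500.

1.500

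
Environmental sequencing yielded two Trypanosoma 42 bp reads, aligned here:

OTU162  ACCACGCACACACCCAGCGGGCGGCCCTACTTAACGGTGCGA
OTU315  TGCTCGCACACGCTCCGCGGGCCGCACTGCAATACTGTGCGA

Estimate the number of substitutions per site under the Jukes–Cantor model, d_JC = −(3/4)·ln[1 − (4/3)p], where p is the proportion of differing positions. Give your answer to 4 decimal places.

0.3992

The sequences differ at positions 1 (A/T), 2 (C/G), 4 (A/T), 12 (A/G), 14 (C/T), 16 (A/C), 23 (G/C), 26 (C/A), 29 (A/G), 31 (T/A), 32 (T/A), 33 (A/T), 36 (G/T).
p = 13/42 = 0.309524.
d = −0.75 · ln(1 − (4/3)·0.309524) = −0.75 · ln(0.587301) = −0.75 · (-0.532218) = 0.3992.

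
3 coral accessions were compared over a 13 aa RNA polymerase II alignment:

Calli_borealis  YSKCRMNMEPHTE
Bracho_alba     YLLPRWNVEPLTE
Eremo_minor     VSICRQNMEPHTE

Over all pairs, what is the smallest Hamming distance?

Pairwise Hamming distances:
  Calli_borealis vs Bracho_alba: 6
  Calli_borealis vs Eremo_minor: 3
  Bracho_alba vs Eremo_minor: 7
The smallest is 3, between Calli_borealis and Eremo_minor.

3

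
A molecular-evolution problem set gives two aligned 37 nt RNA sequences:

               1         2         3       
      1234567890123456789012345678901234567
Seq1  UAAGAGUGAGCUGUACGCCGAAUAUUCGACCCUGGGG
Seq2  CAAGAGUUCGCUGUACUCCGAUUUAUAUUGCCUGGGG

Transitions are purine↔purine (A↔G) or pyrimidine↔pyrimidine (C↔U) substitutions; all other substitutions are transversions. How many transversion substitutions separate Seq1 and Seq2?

Differing sites — 1:U/C (Ti); 8:G/U (Tv); 9:A/C (Tv); 17:G/U (Tv); 22:A/U (Tv); 24:A/U (Tv); 25:U/A (Tv); 27:C/A (Tv); 28:G/U (Tv); 29:A/U (Tv); 30:C/G (Tv).
Of the 11 differences, 1 transition and 10 transversions, so the answer is 10.

10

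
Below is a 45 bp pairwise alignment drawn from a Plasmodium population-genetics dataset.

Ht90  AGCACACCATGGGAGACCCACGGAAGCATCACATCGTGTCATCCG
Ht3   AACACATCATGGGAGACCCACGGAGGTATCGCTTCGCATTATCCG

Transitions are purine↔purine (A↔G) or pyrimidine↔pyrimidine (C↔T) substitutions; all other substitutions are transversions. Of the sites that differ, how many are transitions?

8

The sequences differ at positions 2 (G/A, transition), 7 (C/T, transition), 25 (A/G, transition), 27 (C/T, transition), 31 (A/G, transition), 33 (A/T, transversion), 37 (T/C, transition), 38 (G/A, transition), 40 (C/T, transition).
Of the 9 differences, 8 transitions and 1 transversion, so the answer is 8.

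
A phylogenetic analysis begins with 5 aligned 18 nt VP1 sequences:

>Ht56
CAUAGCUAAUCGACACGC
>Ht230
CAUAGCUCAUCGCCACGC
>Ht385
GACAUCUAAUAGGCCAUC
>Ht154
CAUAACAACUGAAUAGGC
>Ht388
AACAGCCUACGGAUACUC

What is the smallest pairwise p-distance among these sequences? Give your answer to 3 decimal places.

Pairwise Hamming distances:
  Ht56 vs Ht230: 2
  Ht56 vs Ht385: 8
  Ht56 vs Ht154: 7
  Ht56 vs Ht388: 8
  Ht230 vs Ht385: 9
  Ht230 vs Ht154: 9
  Ht230 vs Ht388: 9
  Ht385 vs Ht154: 12
  Ht385 vs Ht388: 10
  Ht154 vs Ht388: 10
The smallest is 2 mismatches, between Ht56 and Ht230; p = 2/18 = 0.111.

0.111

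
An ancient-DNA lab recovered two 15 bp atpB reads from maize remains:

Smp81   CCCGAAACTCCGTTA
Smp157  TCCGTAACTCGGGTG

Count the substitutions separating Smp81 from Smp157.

5

Differing sites — 1:C/T; 5:A/T; 11:C/G; 13:T/G; 15:A/G.
That gives 5 mismatches out of 15 aligned sites, so the Hamming distance is 5.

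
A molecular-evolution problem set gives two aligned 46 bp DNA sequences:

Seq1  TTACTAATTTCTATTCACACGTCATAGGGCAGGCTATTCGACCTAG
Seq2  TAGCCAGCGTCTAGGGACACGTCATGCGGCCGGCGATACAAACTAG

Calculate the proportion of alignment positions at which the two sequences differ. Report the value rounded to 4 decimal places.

Mismatches occur at site 2 (T/A), site 3 (A/G), site 5 (T/C), site 7 (A/G), site 8 (T/C), site 9 (T/G), site 14 (T/G), site 15 (T/G), site 16 (C/G), site 26 (A/G), site 27 (G/C), site 31 (A/C), site 35 (T/G), site 38 (T/A), site 40 (G/A), site 42 (C/A).
There are 16 differences over 46 sites, so p = 16/46 = 0.3478.

0.3478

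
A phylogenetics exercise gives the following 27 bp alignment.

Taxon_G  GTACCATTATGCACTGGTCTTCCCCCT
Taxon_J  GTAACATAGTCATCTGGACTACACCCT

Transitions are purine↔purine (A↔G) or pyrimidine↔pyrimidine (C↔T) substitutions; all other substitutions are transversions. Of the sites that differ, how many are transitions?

1

Mismatches occur at site 4 (C↔A, transversion), site 8 (T↔A, transversion), site 9 (A↔G, transition), site 11 (G↔C, transversion), site 12 (C↔A, transversion), site 13 (A↔T, transversion), site 18 (T↔A, transversion), site 21 (T↔A, transversion), site 23 (C↔A, transversion).
Of the 9 differences, 1 transition and 8 transversions, so the answer is 1.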